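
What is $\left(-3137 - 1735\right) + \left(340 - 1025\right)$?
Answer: $-5557$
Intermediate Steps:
$\left(-3137 - 1735\right) + \left(340 - 1025\right) = -4872 - 685 = -5557$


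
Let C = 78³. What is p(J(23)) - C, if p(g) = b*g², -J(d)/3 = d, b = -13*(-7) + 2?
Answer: -31779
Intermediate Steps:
b = 93 (b = 91 + 2 = 93)
J(d) = -3*d
C = 474552
p(g) = 93*g²
p(J(23)) - C = 93*(-3*23)² - 1*474552 = 93*(-69)² - 474552 = 93*4761 - 474552 = 442773 - 474552 = -31779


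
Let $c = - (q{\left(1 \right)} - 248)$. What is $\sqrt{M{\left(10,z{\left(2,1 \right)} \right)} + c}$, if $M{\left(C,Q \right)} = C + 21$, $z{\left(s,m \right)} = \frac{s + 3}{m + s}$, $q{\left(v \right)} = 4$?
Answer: $5 \sqrt{11} \approx 16.583$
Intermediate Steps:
$z{\left(s,m \right)} = \frac{3 + s}{m + s}$
$c = 244$ ($c = - (4 - 248) = \left(-1\right) \left(-244\right) = 244$)
$M{\left(C,Q \right)} = 21 + C$
$\sqrt{M{\left(10,z{\left(2,1 \right)} \right)} + c} = \sqrt{\left(21 + 10\right) + 244} = \sqrt{31 + 244} = \sqrt{275} = 5 \sqrt{11}$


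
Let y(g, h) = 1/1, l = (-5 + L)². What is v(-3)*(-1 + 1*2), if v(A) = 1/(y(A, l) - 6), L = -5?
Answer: -⅕ ≈ -0.20000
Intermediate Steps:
l = 100 (l = (-5 - 5)² = (-10)² = 100)
y(g, h) = 1
v(A) = -⅕ (v(A) = 1/(1 - 6) = 1/(-5) = -⅕)
v(-3)*(-1 + 1*2) = -(-1 + 1*2)/5 = -(-1 + 2)/5 = -⅕*1 = -⅕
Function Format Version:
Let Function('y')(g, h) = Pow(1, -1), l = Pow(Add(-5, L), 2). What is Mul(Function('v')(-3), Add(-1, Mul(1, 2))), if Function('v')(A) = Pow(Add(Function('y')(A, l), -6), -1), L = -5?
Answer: Rational(-1, 5) ≈ -0.20000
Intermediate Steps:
l = 100 (l = Pow(Add(-5, -5), 2) = Pow(-10, 2) = 100)
Function('y')(g, h) = 1
Function('v')(A) = Rational(-1, 5) (Function('v')(A) = Pow(Add(1, -6), -1) = Pow(-5, -1) = Rational(-1, 5))
Mul(Function('v')(-3), Add(-1, Mul(1, 2))) = Mul(Rational(-1, 5), Add(-1, Mul(1, 2))) = Mul(Rational(-1, 5), Add(-1, 2)) = Mul(Rational(-1, 5), 1) = Rational(-1, 5)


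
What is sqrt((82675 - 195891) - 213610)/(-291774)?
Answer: -I*sqrt(36314)/97258 ≈ -0.0019593*I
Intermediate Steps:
sqrt((82675 - 195891) - 213610)/(-291774) = sqrt(-113216 - 213610)*(-1/291774) = sqrt(-326826)*(-1/291774) = (3*I*sqrt(36314))*(-1/291774) = -I*sqrt(36314)/97258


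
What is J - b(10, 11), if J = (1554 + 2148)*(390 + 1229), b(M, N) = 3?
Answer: 5993535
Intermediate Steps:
J = 5993538 (J = 3702*1619 = 5993538)
J - b(10, 11) = 5993538 - 1*3 = 5993538 - 3 = 5993535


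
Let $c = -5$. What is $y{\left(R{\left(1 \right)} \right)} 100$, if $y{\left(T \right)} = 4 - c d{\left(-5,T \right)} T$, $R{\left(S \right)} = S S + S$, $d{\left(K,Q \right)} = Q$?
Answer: $2400$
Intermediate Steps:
$R{\left(S \right)} = S + S^{2}$ ($R{\left(S \right)} = S^{2} + S = S + S^{2}$)
$y{\left(T \right)} = 4 + 5 T^{2}$ ($y{\left(T \right)} = 4 - - 5 T T = 4 - - 5 T^{2} = 4 + 5 T^{2}$)
$y{\left(R{\left(1 \right)} \right)} 100 = \left(4 + 5 \left(1 \left(1 + 1\right)\right)^{2}\right) 100 = \left(4 + 5 \left(1 \cdot 2\right)^{2}\right) 100 = \left(4 + 5 \cdot 2^{2}\right) 100 = \left(4 + 5 \cdot 4\right) 100 = \left(4 + 20\right) 100 = 24 \cdot 100 = 2400$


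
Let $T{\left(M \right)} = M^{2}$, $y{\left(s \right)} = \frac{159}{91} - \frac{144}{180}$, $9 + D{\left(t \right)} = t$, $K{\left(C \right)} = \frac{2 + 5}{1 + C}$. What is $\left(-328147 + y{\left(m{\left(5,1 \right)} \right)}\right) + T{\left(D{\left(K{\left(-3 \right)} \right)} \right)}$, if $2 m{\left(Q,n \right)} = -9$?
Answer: $- \frac{596941441}{1820} \approx -3.2799 \cdot 10^{5}$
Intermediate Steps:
$m{\left(Q,n \right)} = - \frac{9}{2}$ ($m{\left(Q,n \right)} = \frac{1}{2} \left(-9\right) = - \frac{9}{2}$)
$K{\left(C \right)} = \frac{7}{1 + C}$
$D{\left(t \right)} = -9 + t$
$y{\left(s \right)} = \frac{431}{455}$ ($y{\left(s \right)} = 159 \cdot \frac{1}{91} - \frac{4}{5} = \frac{159}{91} - \frac{4}{5} = \frac{431}{455}$)
$\left(-328147 + y{\left(m{\left(5,1 \right)} \right)}\right) + T{\left(D{\left(K{\left(-3 \right)} \right)} \right)} = \left(-328147 + \frac{431}{455}\right) + \left(-9 + \frac{7}{1 - 3}\right)^{2} = - \frac{149306454}{455} + \left(-9 + \frac{7}{-2}\right)^{2} = - \frac{149306454}{455} + \left(-9 + 7 \left(- \frac{1}{2}\right)\right)^{2} = - \frac{149306454}{455} + \left(-9 - \frac{7}{2}\right)^{2} = - \frac{149306454}{455} + \left(- \frac{25}{2}\right)^{2} = - \frac{149306454}{455} + \frac{625}{4} = - \frac{596941441}{1820}$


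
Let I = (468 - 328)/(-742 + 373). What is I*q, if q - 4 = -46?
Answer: 1960/123 ≈ 15.935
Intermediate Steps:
q = -42 (q = 4 - 46 = -42)
I = -140/369 (I = 140/(-369) = 140*(-1/369) = -140/369 ≈ -0.37940)
I*q = -140/369*(-42) = 1960/123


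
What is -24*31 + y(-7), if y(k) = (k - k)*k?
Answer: -744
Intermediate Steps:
y(k) = 0 (y(k) = 0*k = 0)
-24*31 + y(-7) = -24*31 + 0 = -744 + 0 = -744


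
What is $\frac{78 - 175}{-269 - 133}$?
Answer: $\frac{97}{402} \approx 0.24129$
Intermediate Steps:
$\frac{78 - 175}{-269 - 133} = - \frac{97}{-402} = \left(-97\right) \left(- \frac{1}{402}\right) = \frac{97}{402}$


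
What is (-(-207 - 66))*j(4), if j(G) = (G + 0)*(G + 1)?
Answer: 5460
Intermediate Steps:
j(G) = G*(1 + G)
(-(-207 - 66))*j(4) = (-(-207 - 66))*(4*(1 + 4)) = (-1*(-273))*(4*5) = 273*20 = 5460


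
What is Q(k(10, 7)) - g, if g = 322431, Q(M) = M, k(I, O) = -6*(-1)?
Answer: -322425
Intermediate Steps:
k(I, O) = 6
Q(k(10, 7)) - g = 6 - 1*322431 = 6 - 322431 = -322425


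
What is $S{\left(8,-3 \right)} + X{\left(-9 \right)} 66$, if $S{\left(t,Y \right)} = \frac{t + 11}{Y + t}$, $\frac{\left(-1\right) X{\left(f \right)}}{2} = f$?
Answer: $\frac{5959}{5} \approx 1191.8$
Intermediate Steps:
$X{\left(f \right)} = - 2 f$
$S{\left(t,Y \right)} = \frac{11 + t}{Y + t}$
$S{\left(8,-3 \right)} + X{\left(-9 \right)} 66 = \frac{11 + 8}{-3 + 8} + \left(-2\right) \left(-9\right) 66 = \frac{1}{5} \cdot 19 + 18 \cdot 66 = \frac{1}{5} \cdot 19 + 1188 = \frac{19}{5} + 1188 = \frac{5959}{5}$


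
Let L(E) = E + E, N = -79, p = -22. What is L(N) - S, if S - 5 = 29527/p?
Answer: 25941/22 ≈ 1179.1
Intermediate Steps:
S = -29417/22 (S = 5 + 29527/(-22) = 5 + 29527*(-1/22) = 5 - 29527/22 = -29417/22 ≈ -1337.1)
L(E) = 2*E
L(N) - S = 2*(-79) - 1*(-29417/22) = -158 + 29417/22 = 25941/22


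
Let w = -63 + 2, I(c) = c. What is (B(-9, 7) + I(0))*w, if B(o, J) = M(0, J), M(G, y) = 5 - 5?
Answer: 0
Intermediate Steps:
M(G, y) = 0
B(o, J) = 0
w = -61
(B(-9, 7) + I(0))*w = (0 + 0)*(-61) = 0*(-61) = 0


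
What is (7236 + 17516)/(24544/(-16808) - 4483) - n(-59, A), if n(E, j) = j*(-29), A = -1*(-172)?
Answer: 46944188836/9421851 ≈ 4982.5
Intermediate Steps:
A = 172
n(E, j) = -29*j
(7236 + 17516)/(24544/(-16808) - 4483) - n(-59, A) = (7236 + 17516)/(24544/(-16808) - 4483) - (-29)*172 = 24752/(24544*(-1/16808) - 4483) - 1*(-4988) = 24752/(-3068/2101 - 4483) + 4988 = 24752/(-9421851/2101) + 4988 = 24752*(-2101/9421851) + 4988 = -52003952/9421851 + 4988 = 46944188836/9421851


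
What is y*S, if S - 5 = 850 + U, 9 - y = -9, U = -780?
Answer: 1350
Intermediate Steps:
y = 18 (y = 9 - 1*(-9) = 9 + 9 = 18)
S = 75 (S = 5 + (850 - 780) = 5 + 70 = 75)
y*S = 18*75 = 1350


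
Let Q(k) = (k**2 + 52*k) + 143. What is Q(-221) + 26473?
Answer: 63965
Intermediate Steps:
Q(k) = 143 + k**2 + 52*k
Q(-221) + 26473 = (143 + (-221)**2 + 52*(-221)) + 26473 = (143 + 48841 - 11492) + 26473 = 37492 + 26473 = 63965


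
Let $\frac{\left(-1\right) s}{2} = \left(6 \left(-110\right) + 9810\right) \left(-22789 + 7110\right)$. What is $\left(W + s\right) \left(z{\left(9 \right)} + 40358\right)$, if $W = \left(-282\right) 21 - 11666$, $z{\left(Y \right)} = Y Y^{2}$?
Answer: $11788193597744$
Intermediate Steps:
$z{\left(Y \right)} = Y^{3}$
$W = -17588$ ($W = -5922 - 11666 = -17588$)
$s = 286925700$ ($s = - 2 \left(6 \left(-110\right) + 9810\right) \left(-22789 + 7110\right) = - 2 \left(-660 + 9810\right) \left(-15679\right) = - 2 \cdot 9150 \left(-15679\right) = \left(-2\right) \left(-143462850\right) = 286925700$)
$\left(W + s\right) \left(z{\left(9 \right)} + 40358\right) = \left(-17588 + 286925700\right) \left(9^{3} + 40358\right) = 286908112 \left(729 + 40358\right) = 286908112 \cdot 41087 = 11788193597744$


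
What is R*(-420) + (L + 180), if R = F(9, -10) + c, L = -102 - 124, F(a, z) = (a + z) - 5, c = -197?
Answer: 85214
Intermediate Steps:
F(a, z) = -5 + a + z
L = -226
R = -203 (R = (-5 + 9 - 10) - 197 = -6 - 197 = -203)
R*(-420) + (L + 180) = -203*(-420) + (-226 + 180) = 85260 - 46 = 85214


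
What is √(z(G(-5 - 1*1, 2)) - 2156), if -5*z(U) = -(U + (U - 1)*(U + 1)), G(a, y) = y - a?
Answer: I*√53545/5 ≈ 46.28*I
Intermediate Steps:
z(U) = U/5 + (1 + U)*(-1 + U)/5 (z(U) = -(-1)*(U + (U - 1)*(U + 1))/5 = -(-1)*(U + (-1 + U)*(1 + U))/5 = -(-1)*(U + (1 + U)*(-1 + U))/5 = -(-U - (1 + U)*(-1 + U))/5 = U/5 + (1 + U)*(-1 + U)/5)
√(z(G(-5 - 1*1, 2)) - 2156) = √((-⅕ + (2 - (-5 - 1*1))/5 + (2 - (-5 - 1*1))²/5) - 2156) = √((-⅕ + (2 - (-5 - 1))/5 + (2 - (-5 - 1))²/5) - 2156) = √((-⅕ + (2 - 1*(-6))/5 + (2 - 1*(-6))²/5) - 2156) = √((-⅕ + (2 + 6)/5 + (2 + 6)²/5) - 2156) = √((-⅕ + (⅕)*8 + (⅕)*8²) - 2156) = √((-⅕ + 8/5 + (⅕)*64) - 2156) = √((-⅕ + 8/5 + 64/5) - 2156) = √(71/5 - 2156) = √(-10709/5) = I*√53545/5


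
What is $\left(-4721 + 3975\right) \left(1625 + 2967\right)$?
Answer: $-3425632$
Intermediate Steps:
$\left(-4721 + 3975\right) \left(1625 + 2967\right) = \left(-746\right) 4592 = -3425632$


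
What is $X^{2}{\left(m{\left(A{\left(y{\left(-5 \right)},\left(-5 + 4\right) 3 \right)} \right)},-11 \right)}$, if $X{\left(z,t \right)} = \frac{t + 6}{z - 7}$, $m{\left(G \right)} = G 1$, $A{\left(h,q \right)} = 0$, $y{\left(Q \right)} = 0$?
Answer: $\frac{25}{49} \approx 0.5102$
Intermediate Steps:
$m{\left(G \right)} = G$
$X{\left(z,t \right)} = \frac{6 + t}{-7 + z}$
$X^{2}{\left(m{\left(A{\left(y{\left(-5 \right)},\left(-5 + 4\right) 3 \right)} \right)},-11 \right)} = \left(\frac{6 - 11}{-7 + 0}\right)^{2} = \left(\frac{1}{-7} \left(-5\right)\right)^{2} = \left(\left(- \frac{1}{7}\right) \left(-5\right)\right)^{2} = \left(\frac{5}{7}\right)^{2} = \frac{25}{49}$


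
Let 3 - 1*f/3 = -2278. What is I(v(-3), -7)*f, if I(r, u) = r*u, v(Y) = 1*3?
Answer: -143703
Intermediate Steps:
v(Y) = 3
f = 6843 (f = 9 - 3*(-2278) = 9 + 6834 = 6843)
I(v(-3), -7)*f = (3*(-7))*6843 = -21*6843 = -143703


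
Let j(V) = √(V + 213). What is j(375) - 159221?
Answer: -159221 + 14*√3 ≈ -1.5920e+5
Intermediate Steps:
j(V) = √(213 + V)
j(375) - 159221 = √(213 + 375) - 159221 = √588 - 159221 = 14*√3 - 159221 = -159221 + 14*√3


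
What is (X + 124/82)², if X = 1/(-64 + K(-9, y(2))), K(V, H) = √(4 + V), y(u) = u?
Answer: (486948*√5 + 15402109*I)/(1681*(128*√5 + 4091*I)) ≈ 2.2398 - 0.001632*I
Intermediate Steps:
X = 1/(-64 + I*√5) (X = 1/(-64 + √(4 - 9)) = 1/(-64 + √(-5)) = 1/(-64 + I*√5) ≈ -0.015606 - 0.00054525*I)
(X + 124/82)² = ((-64/4101 - I*√5/4101) + 124/82)² = ((-64/4101 - I*√5/4101) + 124*(1/82))² = ((-64/4101 - I*√5/4101) + 62/41)² = (251638/168141 - I*√5/4101)²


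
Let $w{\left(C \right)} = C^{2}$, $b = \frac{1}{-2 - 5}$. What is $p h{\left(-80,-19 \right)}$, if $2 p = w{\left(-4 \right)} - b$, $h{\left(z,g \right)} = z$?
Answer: $- \frac{4520}{7} \approx -645.71$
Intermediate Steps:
$b = - \frac{1}{7}$ ($b = \frac{1}{-7} = - \frac{1}{7} \approx -0.14286$)
$p = \frac{113}{14}$ ($p = \frac{\left(-4\right)^{2} - - \frac{1}{7}}{2} = \frac{16 + \frac{1}{7}}{2} = \frac{1}{2} \cdot \frac{113}{7} = \frac{113}{14} \approx 8.0714$)
$p h{\left(-80,-19 \right)} = \frac{113}{14} \left(-80\right) = - \frac{4520}{7}$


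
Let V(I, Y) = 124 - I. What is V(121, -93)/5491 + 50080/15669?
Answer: 275036287/86038479 ≈ 3.1967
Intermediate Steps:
V(121, -93)/5491 + 50080/15669 = (124 - 1*121)/5491 + 50080/15669 = (124 - 121)*(1/5491) + 50080*(1/15669) = 3*(1/5491) + 50080/15669 = 3/5491 + 50080/15669 = 275036287/86038479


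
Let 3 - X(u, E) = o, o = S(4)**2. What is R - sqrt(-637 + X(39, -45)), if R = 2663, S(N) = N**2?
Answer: 2663 - I*sqrt(890) ≈ 2663.0 - 29.833*I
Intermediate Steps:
o = 256 (o = (4**2)**2 = 16**2 = 256)
X(u, E) = -253 (X(u, E) = 3 - 1*256 = 3 - 256 = -253)
R - sqrt(-637 + X(39, -45)) = 2663 - sqrt(-637 - 253) = 2663 - sqrt(-890) = 2663 - I*sqrt(890)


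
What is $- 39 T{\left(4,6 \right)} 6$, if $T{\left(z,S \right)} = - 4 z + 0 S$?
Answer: $3744$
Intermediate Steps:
$T{\left(z,S \right)} = - 4 z$ ($T{\left(z,S \right)} = - 4 z + 0 = - 4 z$)
$- 39 T{\left(4,6 \right)} 6 = - 39 \left(\left(-4\right) 4\right) 6 = \left(-39\right) \left(-16\right) 6 = 624 \cdot 6 = 3744$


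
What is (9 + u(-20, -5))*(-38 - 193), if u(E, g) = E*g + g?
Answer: -24024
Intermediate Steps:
u(E, g) = g + E*g
(9 + u(-20, -5))*(-38 - 193) = (9 - 5*(1 - 20))*(-38 - 193) = (9 - 5*(-19))*(-231) = (9 + 95)*(-231) = 104*(-231) = -24024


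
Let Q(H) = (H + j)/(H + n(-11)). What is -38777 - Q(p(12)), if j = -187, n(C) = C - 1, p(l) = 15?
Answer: -116159/3 ≈ -38720.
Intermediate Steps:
n(C) = -1 + C
Q(H) = (-187 + H)/(-12 + H) (Q(H) = (H - 187)/(H + (-1 - 11)) = (-187 + H)/(H - 12) = (-187 + H)/(-12 + H))
-38777 - Q(p(12)) = -38777 - (-187 + 15)/(-12 + 15) = -38777 - (-172)/3 = -38777 - 1*(-172/3) = -38777 + 172/3 = -116159/3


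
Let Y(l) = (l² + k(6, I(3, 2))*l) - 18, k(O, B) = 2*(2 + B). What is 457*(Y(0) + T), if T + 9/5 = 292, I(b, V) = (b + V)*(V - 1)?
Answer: 621977/5 ≈ 1.2440e+5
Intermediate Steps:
I(b, V) = (-1 + V)*(V + b) (I(b, V) = (V + b)*(-1 + V) = (-1 + V)*(V + b))
T = 1451/5 (T = -9/5 + 292 = 1451/5 ≈ 290.20)
k(O, B) = 4 + 2*B
Y(l) = -18 + l² + 14*l (Y(l) = (l² + (4 + 2*(2² - 1*2 - 1*3 + 2*3))*l) - 18 = (l² + (4 + 2*(4 - 2 - 3 + 6))*l) - 18 = (l² + (4 + 2*5)*l) - 18 = (l² + (4 + 10)*l) - 18 = (l² + 14*l) - 18 = -18 + l² + 14*l)
457*(Y(0) + T) = 457*((-18 + 0² + 14*0) + 1451/5) = 457*((-18 + 0 + 0) + 1451/5) = 457*(-18 + 1451/5) = 457*(1361/5) = 621977/5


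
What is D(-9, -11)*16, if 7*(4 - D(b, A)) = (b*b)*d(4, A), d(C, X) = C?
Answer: -4736/7 ≈ -676.57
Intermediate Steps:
D(b, A) = 4 - 4*b²/7 (D(b, A) = 4 - b*b*4/7 = 4 - b²*4/7 = 4 - 4*b²/7)
D(-9, -11)*16 = (4 - 4/7*(-9)²)*16 = (4 - 4/7*81)*16 = (4 - 324/7)*16 = -296/7*16 = -4736/7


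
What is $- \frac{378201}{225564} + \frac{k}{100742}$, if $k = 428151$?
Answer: $\frac{9745787837}{3787294748} \approx 2.5733$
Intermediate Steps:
$- \frac{378201}{225564} + \frac{k}{100742} = - \frac{378201}{225564} + \frac{428151}{100742} = \left(-378201\right) \frac{1}{225564} + 428151 \cdot \frac{1}{100742} = - \frac{126067}{75188} + \frac{428151}{100742} = \frac{9745787837}{3787294748}$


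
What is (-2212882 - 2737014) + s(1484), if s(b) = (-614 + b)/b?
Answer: -3672822397/742 ≈ -4.9499e+6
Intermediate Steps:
s(b) = (-614 + b)/b
(-2212882 - 2737014) + s(1484) = (-2212882 - 2737014) + (-614 + 1484)/1484 = -4949896 + (1/1484)*870 = -4949896 + 435/742 = -3672822397/742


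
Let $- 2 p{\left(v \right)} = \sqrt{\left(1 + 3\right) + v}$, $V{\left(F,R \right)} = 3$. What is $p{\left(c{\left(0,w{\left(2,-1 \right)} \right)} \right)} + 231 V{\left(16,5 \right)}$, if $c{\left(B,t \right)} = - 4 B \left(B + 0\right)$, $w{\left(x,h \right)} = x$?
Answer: $692$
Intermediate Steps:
$c{\left(B,t \right)} = - 4 B^{2}$ ($c{\left(B,t \right)} = - 4 B B = - 4 B^{2}$)
$p{\left(v \right)} = - \frac{\sqrt{4 + v}}{2}$ ($p{\left(v \right)} = - \frac{\sqrt{\left(1 + 3\right) + v}}{2} = - \frac{\sqrt{4 + v}}{2}$)
$p{\left(c{\left(0,w{\left(2,-1 \right)} \right)} \right)} + 231 V{\left(16,5 \right)} = - \frac{\sqrt{4 - 4 \cdot 0^{2}}}{2} + 231 \cdot 3 = - \frac{\sqrt{4 - 0}}{2} + 693 = - \frac{\sqrt{4 + 0}}{2} + 693 = - \frac{\sqrt{4}}{2} + 693 = \left(- \frac{1}{2}\right) 2 + 693 = -1 + 693 = 692$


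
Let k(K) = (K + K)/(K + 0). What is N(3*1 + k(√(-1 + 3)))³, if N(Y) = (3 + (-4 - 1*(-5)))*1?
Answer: 64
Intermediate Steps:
k(K) = 2 (k(K) = (2*K)/K = 2)
N(Y) = 4 (N(Y) = (3 + (-4 + 5))*1 = (3 + 1)*1 = 4*1 = 4)
N(3*1 + k(√(-1 + 3)))³ = 4³ = 64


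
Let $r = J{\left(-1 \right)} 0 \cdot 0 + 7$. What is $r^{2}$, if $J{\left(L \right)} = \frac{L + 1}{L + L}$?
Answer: $49$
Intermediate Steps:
$J{\left(L \right)} = \frac{1 + L}{2 L}$
$r = 7$ ($r = \frac{1 - 1}{2 \left(-1\right)} 0 \cdot 0 + 7 = \frac{1}{2} \left(-1\right) 0 \cdot 0 + 7 = 0 \cdot 0 + 7 = 0 + 7 = 7$)
$r^{2} = 7^{2} = 49$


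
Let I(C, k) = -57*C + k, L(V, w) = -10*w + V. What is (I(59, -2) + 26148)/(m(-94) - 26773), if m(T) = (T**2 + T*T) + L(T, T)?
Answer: -22783/8255 ≈ -2.7599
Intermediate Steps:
L(V, w) = V - 10*w
I(C, k) = k - 57*C
m(T) = -9*T + 2*T**2 (m(T) = (T**2 + T*T) + (T - 10*T) = (T**2 + T**2) - 9*T = 2*T**2 - 9*T = -9*T + 2*T**2)
(I(59, -2) + 26148)/(m(-94) - 26773) = ((-2 - 57*59) + 26148)/(-94*(-9 + 2*(-94)) - 26773) = ((-2 - 3363) + 26148)/(-94*(-9 - 188) - 26773) = (-3365 + 26148)/(-94*(-197) - 26773) = 22783/(18518 - 26773) = 22783/(-8255) = 22783*(-1/8255) = -22783/8255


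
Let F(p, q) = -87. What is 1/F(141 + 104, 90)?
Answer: -1/87 ≈ -0.011494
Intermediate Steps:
1/F(141 + 104, 90) = 1/(-87) = -1/87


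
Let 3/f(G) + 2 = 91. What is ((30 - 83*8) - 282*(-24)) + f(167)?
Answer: 545929/89 ≈ 6134.0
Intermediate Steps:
f(G) = 3/89 (f(G) = 3/(-2 + 91) = 3/89)
((30 - 83*8) - 282*(-24)) + f(167) = ((30 - 83*8) - 282*(-24)) + 3/89 = ((30 - 664) + 6768) + 3/89 = (-634 + 6768) + 3/89 = 6134 + 3/89 = 545929/89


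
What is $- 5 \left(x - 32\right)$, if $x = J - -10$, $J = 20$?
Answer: $10$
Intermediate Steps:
$x = 30$ ($x = 20 - -10 = 20 + 10 = 30$)
$- 5 \left(x - 32\right) = - 5 \left(30 - 32\right) = \left(-5\right) \left(-2\right) = 10$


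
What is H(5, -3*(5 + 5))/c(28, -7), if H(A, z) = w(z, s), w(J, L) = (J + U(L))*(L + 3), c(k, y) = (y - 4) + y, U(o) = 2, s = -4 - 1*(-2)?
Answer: 14/9 ≈ 1.5556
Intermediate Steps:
s = -2 (s = -4 + 2 = -2)
c(k, y) = -4 + 2*y (c(k, y) = (-4 + y) + y = -4 + 2*y)
w(J, L) = (2 + J)*(3 + L) (w(J, L) = (J + 2)*(L + 3) = (2 + J)*(3 + L))
H(A, z) = 2 + z (H(A, z) = 6 + 2*(-2) + 3*z + z*(-2) = 6 - 4 + 3*z - 2*z = 2 + z)
H(5, -3*(5 + 5))/c(28, -7) = (2 - 3*(5 + 5))/(-4 + 2*(-7)) = (2 - 3*10)/(-4 - 14) = (2 - 30)/(-18) = -28*(-1/18) = 14/9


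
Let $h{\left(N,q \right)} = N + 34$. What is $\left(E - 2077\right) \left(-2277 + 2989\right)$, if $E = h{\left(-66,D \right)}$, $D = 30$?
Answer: $-1501608$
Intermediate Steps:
$h{\left(N,q \right)} = 34 + N$
$E = -32$ ($E = 34 - 66 = -32$)
$\left(E - 2077\right) \left(-2277 + 2989\right) = \left(-32 - 2077\right) \left(-2277 + 2989\right) = \left(-2109\right) 712 = -1501608$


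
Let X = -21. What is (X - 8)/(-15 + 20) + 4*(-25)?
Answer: -529/5 ≈ -105.80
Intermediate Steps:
(X - 8)/(-15 + 20) + 4*(-25) = (-21 - 8)/(-15 + 20) + 4*(-25) = -29/5 - 100 = -529/5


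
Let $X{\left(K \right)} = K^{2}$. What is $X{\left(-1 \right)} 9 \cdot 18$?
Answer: $162$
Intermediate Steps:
$X{\left(-1 \right)} 9 \cdot 18 = \left(-1\right)^{2} \cdot 9 \cdot 18 = 1 \cdot 9 \cdot 18 = 9 \cdot 18 = 162$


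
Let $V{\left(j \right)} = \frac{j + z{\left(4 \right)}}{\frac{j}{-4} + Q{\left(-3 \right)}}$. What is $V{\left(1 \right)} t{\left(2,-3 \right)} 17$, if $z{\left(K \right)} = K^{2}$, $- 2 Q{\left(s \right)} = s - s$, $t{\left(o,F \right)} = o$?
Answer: $-2312$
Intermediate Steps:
$Q{\left(s \right)} = 0$ ($Q{\left(s \right)} = - \frac{s - s}{2} = \left(- \frac{1}{2}\right) 0 = 0$)
$V{\left(j \right)} = - \frac{4 \left(16 + j\right)}{j}$ ($V{\left(j \right)} = \frac{j + 4^{2}}{\frac{j}{-4} + 0} = \frac{j + 16}{j \left(- \frac{1}{4}\right) + 0} = \frac{16 + j}{- \frac{j}{4} + 0} = \frac{16 + j}{\left(- \frac{1}{4}\right) j} = \left(16 + j\right) \left(- \frac{4}{j}\right) = - \frac{4 \left(16 + j\right)}{j}$)
$V{\left(1 \right)} t{\left(2,-3 \right)} 17 = \left(-4 - \frac{64}{1}\right) 2 \cdot 17 = \left(-4 - 64\right) 2 \cdot 17 = \left(-68\right) 2 \cdot 17 = \left(-136\right) 17 = -2312$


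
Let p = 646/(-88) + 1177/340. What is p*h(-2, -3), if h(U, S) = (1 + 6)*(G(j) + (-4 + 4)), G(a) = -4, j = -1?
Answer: 101556/935 ≈ 108.62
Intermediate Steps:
p = -3627/935 (p = 646*(-1/88) + 1177*(1/340) = -323/44 + 1177/340 = -3627/935 ≈ -3.8791)
h(U, S) = -28 (h(U, S) = (1 + 6)*(-4 + (-4 + 4)) = 7*(-4 + 0) = 7*(-4) = -28)
p*h(-2, -3) = -3627/935*(-28) = 101556/935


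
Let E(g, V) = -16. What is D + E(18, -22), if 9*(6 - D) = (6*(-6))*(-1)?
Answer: -14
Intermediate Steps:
D = 2 (D = 6 - 6*(-6)*(-1)/9 = 6 - (-4)*(-1) = 6 - ⅑*36 = 6 - 4 = 2)
D + E(18, -22) = 2 - 16 = -14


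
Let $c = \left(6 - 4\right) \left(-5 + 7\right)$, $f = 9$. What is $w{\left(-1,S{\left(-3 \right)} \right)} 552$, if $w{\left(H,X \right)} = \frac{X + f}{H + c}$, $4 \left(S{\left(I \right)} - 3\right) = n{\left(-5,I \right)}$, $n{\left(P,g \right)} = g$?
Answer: $2070$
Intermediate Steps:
$c = 4$ ($c = 2 \cdot 2 = 4$)
$S{\left(I \right)} = 3 + \frac{I}{4}$
$w{\left(H,X \right)} = \frac{9 + X}{4 + H}$ ($w{\left(H,X \right)} = \frac{X + 9}{H + 4} = \frac{9 + X}{4 + H}$)
$w{\left(-1,S{\left(-3 \right)} \right)} 552 = \frac{9 + \left(3 + \frac{1}{4} \left(-3\right)\right)}{4 - 1} \cdot 552 = \frac{9 + \left(3 - \frac{3}{4}\right)}{3} \cdot 552 = \frac{9 + \frac{9}{4}}{3} \cdot 552 = \frac{1}{3} \cdot \frac{45}{4} \cdot 552 = \frac{15}{4} \cdot 552 = 2070$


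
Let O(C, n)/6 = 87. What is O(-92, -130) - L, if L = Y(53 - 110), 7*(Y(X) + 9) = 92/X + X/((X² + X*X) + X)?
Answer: 23951650/45087 ≈ 531.23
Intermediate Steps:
O(C, n) = 522 (O(C, n) = 6*87 = 522)
Y(X) = -9 + 92/(7*X) + X/(7*(X + 2*X²)) (Y(X) = -9 + (92/X + X/((X² + X*X) + X))/7 = -9 + (92/X + X/((X² + X²) + X))/7 = -9 + (92/X + X/(2*X² + X))/7 = -9 + (92/X + X/(X + 2*X²))/7 = -9 + (92/(7*X) + X/(7*(X + 2*X²))) = -9 + 92/(7*X) + X/(7*(X + 2*X²)))
L = -416236/45087 (L = 2*(46 - 63*(53 - 110)² + 61*(53 - 110))/(7*(53 - 110)*(1 + 2*(53 - 110))) = (2/7)*(46 - 63*(-57)² + 61*(-57))/(-57*(1 + 2*(-57))) = (2/7)*(-1/57)*(46 - 63*3249 - 3477)/(1 - 114) = (2/7)*(-1/57)*(46 - 204687 - 3477)/(-113) = (2/7)*(-1/57)*(-1/113)*(-208118) = -416236/45087 ≈ -9.2318)
O(-92, -130) - L = 522 - 1*(-416236/45087) = 522 + 416236/45087 = 23951650/45087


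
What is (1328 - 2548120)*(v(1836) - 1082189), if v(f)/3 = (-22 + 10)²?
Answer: 2755010073544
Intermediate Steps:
v(f) = 432 (v(f) = 3*(-22 + 10)² = 3*(-12)² = 3*144 = 432)
(1328 - 2548120)*(v(1836) - 1082189) = (1328 - 2548120)*(432 - 1082189) = -2546792*(-1081757) = 2755010073544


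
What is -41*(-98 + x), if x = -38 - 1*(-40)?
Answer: 3936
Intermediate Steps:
x = 2 (x = -38 + 40 = 2)
-41*(-98 + x) = -41*(-98 + 2) = -41*(-96) = 3936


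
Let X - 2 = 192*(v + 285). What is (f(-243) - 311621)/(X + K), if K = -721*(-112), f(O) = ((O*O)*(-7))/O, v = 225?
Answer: -154960/89337 ≈ -1.7346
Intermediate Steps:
X = 97922 (X = 2 + 192*(225 + 285) = 2 + 192*510 = 2 + 97920 = 97922)
f(O) = -7*O (f(O) = (O**2*(-7))/O = (-7*O**2)/O = -7*O)
K = 80752 (K = -1*(-80752) = 80752)
(f(-243) - 311621)/(X + K) = (-7*(-243) - 311621)/(97922 + 80752) = (1701 - 311621)/178674 = -309920*1/178674 = -154960/89337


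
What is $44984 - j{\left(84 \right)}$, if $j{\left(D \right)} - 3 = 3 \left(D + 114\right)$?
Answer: $44387$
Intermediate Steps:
$j{\left(D \right)} = 345 + 3 D$ ($j{\left(D \right)} = 3 + 3 \left(D + 114\right) = 3 + 3 \left(114 + D\right) = 3 + \left(342 + 3 D\right) = 345 + 3 D$)
$44984 - j{\left(84 \right)} = 44984 - \left(345 + 3 \cdot 84\right) = 44984 - \left(345 + 252\right) = 44984 - 597 = 44387$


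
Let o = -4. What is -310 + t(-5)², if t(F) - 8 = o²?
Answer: 266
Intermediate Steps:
t(F) = 24 (t(F) = 8 + (-4)² = 8 + 16 = 24)
-310 + t(-5)² = -310 + 24² = -310 + 576 = 266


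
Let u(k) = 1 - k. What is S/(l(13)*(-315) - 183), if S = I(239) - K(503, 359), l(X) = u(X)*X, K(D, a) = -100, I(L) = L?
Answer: 113/16319 ≈ 0.0069244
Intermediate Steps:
l(X) = X*(1 - X) (l(X) = (1 - X)*X = X*(1 - X))
S = 339 (S = 239 - 1*(-100) = 239 + 100 = 339)
S/(l(13)*(-315) - 183) = 339/((13*(1 - 1*13))*(-315) - 183) = 339/((13*(1 - 13))*(-315) - 183) = 339/((13*(-12))*(-315) - 183) = 339/(-156*(-315) - 183) = 339/(49140 - 183) = 339/48957 = 339*(1/48957) = 113/16319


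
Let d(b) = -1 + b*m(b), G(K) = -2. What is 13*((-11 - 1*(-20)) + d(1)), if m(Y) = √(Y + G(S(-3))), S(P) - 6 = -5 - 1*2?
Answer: 104 + 13*I ≈ 104.0 + 13.0*I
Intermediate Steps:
S(P) = -1 (S(P) = 6 + (-5 - 1*2) = 6 + (-5 - 2) = 6 - 7 = -1)
m(Y) = √(-2 + Y) (m(Y) = √(Y - 2) = √(-2 + Y))
d(b) = -1 + b*√(-2 + b)
13*((-11 - 1*(-20)) + d(1)) = 13*((-11 - 1*(-20)) + (-1 + 1*√(-2 + 1))) = 13*((-11 + 20) + (-1 + 1*√(-1))) = 13*(9 + (-1 + 1*I)) = 13*(9 + (-1 + I)) = 13*(8 + I) = 104 + 13*I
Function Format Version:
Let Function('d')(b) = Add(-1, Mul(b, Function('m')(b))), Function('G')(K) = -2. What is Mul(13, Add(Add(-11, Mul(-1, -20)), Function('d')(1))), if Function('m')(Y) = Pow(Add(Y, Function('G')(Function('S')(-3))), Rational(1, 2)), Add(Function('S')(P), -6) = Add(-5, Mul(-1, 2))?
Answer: Add(104, Mul(13, I)) ≈ Add(104.00, Mul(13.000, I))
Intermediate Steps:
Function('S')(P) = -1 (Function('S')(P) = Add(6, Add(-5, Mul(-1, 2))) = Add(6, Add(-5, -2)) = Add(6, -7) = -1)
Function('m')(Y) = Pow(Add(-2, Y), Rational(1, 2)) (Function('m')(Y) = Pow(Add(Y, -2), Rational(1, 2)) = Pow(Add(-2, Y), Rational(1, 2)))
Function('d')(b) = Add(-1, Mul(b, Pow(Add(-2, b), Rational(1, 2))))
Mul(13, Add(Add(-11, Mul(-1, -20)), Function('d')(1))) = Mul(13, Add(Add(-11, Mul(-1, -20)), Add(-1, Mul(1, Pow(Add(-2, 1), Rational(1, 2)))))) = Mul(13, Add(Add(-11, 20), Add(-1, Mul(1, Pow(-1, Rational(1, 2)))))) = Mul(13, Add(9, Add(-1, Mul(1, I)))) = Mul(13, Add(9, Add(-1, I))) = Mul(13, Add(8, I)) = Add(104, Mul(13, I))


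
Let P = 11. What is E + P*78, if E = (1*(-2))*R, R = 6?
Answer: 846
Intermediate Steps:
E = -12 (E = (1*(-2))*6 = -2*6 = -12)
E + P*78 = -12 + 11*78 = -12 + 858 = 846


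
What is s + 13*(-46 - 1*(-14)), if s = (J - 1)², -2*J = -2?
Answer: -416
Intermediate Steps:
J = 1 (J = -½*(-2) = 1)
s = 0 (s = (1 - 1)² = 0² = 0)
s + 13*(-46 - 1*(-14)) = 0 + 13*(-46 - 1*(-14)) = 0 + 13*(-46 + 14) = 0 + 13*(-32) = 0 - 416 = -416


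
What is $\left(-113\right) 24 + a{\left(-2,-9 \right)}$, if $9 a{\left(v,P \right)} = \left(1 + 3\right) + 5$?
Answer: $-2711$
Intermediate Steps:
$a{\left(v,P \right)} = 1$ ($a{\left(v,P \right)} = \frac{\left(1 + 3\right) + 5}{9} = \frac{4 + 5}{9} = \frac{1}{9} \cdot 9 = 1$)
$\left(-113\right) 24 + a{\left(-2,-9 \right)} = \left(-113\right) 24 + 1 = -2712 + 1 = -2711$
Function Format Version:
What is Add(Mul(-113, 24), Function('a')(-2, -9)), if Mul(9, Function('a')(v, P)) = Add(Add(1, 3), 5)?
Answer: -2711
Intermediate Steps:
Function('a')(v, P) = 1 (Function('a')(v, P) = Mul(Rational(1, 9), Add(Add(1, 3), 5)) = Mul(Rational(1, 9), Add(4, 5)) = Mul(Rational(1, 9), 9) = 1)
Add(Mul(-113, 24), Function('a')(-2, -9)) = Add(Mul(-113, 24), 1) = Add(-2712, 1) = -2711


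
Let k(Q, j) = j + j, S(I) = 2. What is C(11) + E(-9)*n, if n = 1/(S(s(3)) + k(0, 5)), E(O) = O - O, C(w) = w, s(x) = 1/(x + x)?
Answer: 11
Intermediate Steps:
s(x) = 1/(2*x)
k(Q, j) = 2*j
E(O) = 0
n = 1/12 (n = 1/(2 + 2*5) = 1/(2 + 10) = 1/12 ≈ 0.083333)
C(11) + E(-9)*n = 11 + 0*(1/12) = 11 + 0 = 11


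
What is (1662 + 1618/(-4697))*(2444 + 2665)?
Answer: 39874702764/4697 ≈ 8.4894e+6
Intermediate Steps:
(1662 + 1618/(-4697))*(2444 + 2665) = (1662 + 1618*(-1/4697))*5109 = (1662 - 1618/4697)*5109 = (7804796/4697)*5109 = 39874702764/4697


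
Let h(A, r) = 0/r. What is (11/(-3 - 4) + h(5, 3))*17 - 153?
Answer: -1258/7 ≈ -179.71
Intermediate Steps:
h(A, r) = 0
(11/(-3 - 4) + h(5, 3))*17 - 153 = (11/(-3 - 4) + 0)*17 - 153 = (11/(-7) + 0)*17 - 153 = (-1/7*11 + 0)*17 - 153 = (-11/7 + 0)*17 - 153 = -11/7*17 - 153 = -187/7 - 153 = -1258/7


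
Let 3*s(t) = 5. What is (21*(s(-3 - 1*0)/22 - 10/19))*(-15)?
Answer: 59325/418 ≈ 141.93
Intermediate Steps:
s(t) = 5/3 (s(t) = (⅓)*5 = 5/3)
(21*(s(-3 - 1*0)/22 - 10/19))*(-15) = (21*((5/3)/22 - 10/19))*(-15) = (21*((5/3)*(1/22) - 10*1/19))*(-15) = (21*(5/66 - 10/19))*(-15) = (21*(-565/1254))*(-15) = -3955/418*(-15) = 59325/418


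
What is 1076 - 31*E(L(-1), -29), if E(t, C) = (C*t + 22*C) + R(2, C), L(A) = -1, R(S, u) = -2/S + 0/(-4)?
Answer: 19986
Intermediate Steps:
R(S, u) = -2/S (R(S, u) = -2/S + 0*(-1/4) = -2/S + 0 = -2/S)
E(t, C) = -1 + 22*C + C*t (E(t, C) = (C*t + 22*C) - 2/2 = (22*C + C*t) - 2*1/2 = (22*C + C*t) - 1 = -1 + 22*C + C*t)
1076 - 31*E(L(-1), -29) = 1076 - 31*(-1 + 22*(-29) - 29*(-1)) = 1076 - 31*(-1 - 638 + 29) = 1076 - 31*(-610) = 1076 + 18910 = 19986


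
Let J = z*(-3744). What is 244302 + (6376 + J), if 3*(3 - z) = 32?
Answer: 279382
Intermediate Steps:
z = -23/3 (z = 3 - ⅓*32 = 3 - 32/3 = -23/3 ≈ -7.6667)
J = 28704 (J = -23/3*(-3744) = 28704)
244302 + (6376 + J) = 244302 + (6376 + 28704) = 244302 + 35080 = 279382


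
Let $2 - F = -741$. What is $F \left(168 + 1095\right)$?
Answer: $938409$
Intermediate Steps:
$F = 743$ ($F = 2 - -741 = 2 + 741 = 743$)
$F \left(168 + 1095\right) = 743 \left(168 + 1095\right) = 743 \cdot 1263 = 938409$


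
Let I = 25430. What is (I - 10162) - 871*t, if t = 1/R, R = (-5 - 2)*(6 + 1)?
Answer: 749003/49 ≈ 15286.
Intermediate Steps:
R = -49 (R = -7*7 = -49)
t = -1/49 (t = 1/(-49) = -1/49 ≈ -0.020408)
(I - 10162) - 871*t = (25430 - 10162) - 871*(-1/49) = 15268 + 871/49 = 749003/49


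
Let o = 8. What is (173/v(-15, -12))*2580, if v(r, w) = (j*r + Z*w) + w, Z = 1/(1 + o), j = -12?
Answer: 66951/25 ≈ 2678.0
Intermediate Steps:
Z = ⅑ (Z = 1/(1 + 8) = 1/9 = ⅑ ≈ 0.11111)
v(r, w) = -12*r + 10*w/9 (v(r, w) = (-12*r + w/9) + w = -12*r + 10*w/9)
(173/v(-15, -12))*2580 = (173/(-12*(-15) + (10/9)*(-12)))*2580 = (173/(180 - 40/3))*2580 = (173/(500/3))*2580 = (173*(3/500))*2580 = (519/500)*2580 = 66951/25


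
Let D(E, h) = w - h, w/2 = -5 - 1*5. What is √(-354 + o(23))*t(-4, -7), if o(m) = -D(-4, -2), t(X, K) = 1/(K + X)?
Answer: -4*I*√21/11 ≈ -1.6664*I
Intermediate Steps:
w = -20 (w = 2*(-5 - 1*5) = 2*(-5 - 5) = 2*(-10) = -20)
D(E, h) = -20 - h
o(m) = 18 (o(m) = -(-20 - 1*(-2)) = -(-20 + 2) = -1*(-18) = 18)
√(-354 + o(23))*t(-4, -7) = √(-354 + 18)/(-7 - 4) = √(-336)/(-11) = (4*I*√21)*(-1/11) = -4*I*√21/11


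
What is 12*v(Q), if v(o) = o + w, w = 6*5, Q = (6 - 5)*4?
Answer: 408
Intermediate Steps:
Q = 4 (Q = 1*4 = 4)
w = 30
v(o) = 30 + o (v(o) = o + 30 = 30 + o)
12*v(Q) = 12*(30 + 4) = 12*34 = 408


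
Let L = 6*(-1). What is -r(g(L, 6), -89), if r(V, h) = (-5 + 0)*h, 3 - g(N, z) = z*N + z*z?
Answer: -445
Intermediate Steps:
L = -6
g(N, z) = 3 - z² - N*z (g(N, z) = 3 - (z*N + z*z) = 3 - (N*z + z²) = 3 - (z² + N*z) = 3 + (-z² - N*z) = 3 - z² - N*z)
r(V, h) = -5*h
-r(g(L, 6), -89) = -(-5)*(-89) = -1*445 = -445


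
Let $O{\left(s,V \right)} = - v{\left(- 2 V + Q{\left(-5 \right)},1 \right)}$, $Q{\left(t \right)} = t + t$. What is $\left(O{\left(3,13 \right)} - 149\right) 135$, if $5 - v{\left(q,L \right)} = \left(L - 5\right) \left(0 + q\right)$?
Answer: $-1350$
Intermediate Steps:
$Q{\left(t \right)} = 2 t$
$v{\left(q,L \right)} = 5 - q \left(-5 + L\right)$ ($v{\left(q,L \right)} = 5 - \left(L - 5\right) \left(0 + q\right) = 5 - \left(-5 + L\right) q = 5 - q \left(-5 + L\right)$)
$O{\left(s,V \right)} = 35 + 8 V$ ($O{\left(s,V \right)} = - (5 + 5 \left(- 2 V + 2 \left(-5\right)\right) - 1 \left(- 2 V + 2 \left(-5\right)\right)) = - (5 + 5 \left(- 2 V - 10\right) - 1 \left(- 2 V - 10\right)) = - (5 + 5 \left(-10 - 2 V\right) - 1 \left(-10 - 2 V\right)) = - (5 - \left(50 + 10 V\right) + \left(10 + 2 V\right)) = - (-35 - 8 V) = 35 + 8 V$)
$\left(O{\left(3,13 \right)} - 149\right) 135 = \left(\left(35 + 8 \cdot 13\right) - 149\right) 135 = \left(\left(35 + 104\right) - 149\right) 135 = \left(139 - 149\right) 135 = \left(-10\right) 135 = -1350$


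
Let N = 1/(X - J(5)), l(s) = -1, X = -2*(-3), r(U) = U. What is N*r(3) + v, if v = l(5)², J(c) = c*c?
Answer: 16/19 ≈ 0.84210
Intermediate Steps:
J(c) = c²
X = 6
N = -1/19 (N = 1/(6 - 1*5²) = 1/(6 - 1*25) = 1/(6 - 25) = 1/(-19) = -1/19 ≈ -0.052632)
v = 1 (v = (-1)² = 1)
N*r(3) + v = -1/19*3 + 1 = -3/19 + 1 = 16/19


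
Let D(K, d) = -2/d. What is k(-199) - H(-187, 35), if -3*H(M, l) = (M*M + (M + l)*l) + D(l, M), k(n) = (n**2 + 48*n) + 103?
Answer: 22459637/561 ≈ 40035.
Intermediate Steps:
k(n) = 103 + n**2 + 48*n
H(M, l) = -M**2/3 + 2/(3*M) - l*(M + l)/3 (H(M, l) = -((M*M + (M + l)*l) - 2/M)/3 = -((M**2 + l*(M + l)) - 2/M)/3 = -(M**2 - 2/M + l*(M + l))/3 = -M**2/3 + 2/(3*M) - l*(M + l)/3)
k(-199) - H(-187, 35) = (103 + (-199)**2 + 48*(-199)) - (2 - 1*(-187)*((-187)**2 + 35**2 - 187*35))/(3*(-187)) = (103 + 39601 - 9552) - (-1)*(2 - 1*(-187)*(34969 + 1225 - 6545))/(3*187) = 30152 - (-1)*(2 - 1*(-187)*29649)/(3*187) = 30152 - (-1)*(2 + 5544363)/(3*187) = 30152 - (-1)*5544365/(3*187) = 30152 - 1*(-5544365/561) = 30152 + 5544365/561 = 22459637/561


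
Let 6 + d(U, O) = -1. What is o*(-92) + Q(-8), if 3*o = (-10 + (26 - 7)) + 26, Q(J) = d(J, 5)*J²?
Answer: -4564/3 ≈ -1521.3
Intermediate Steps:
d(U, O) = -7 (d(U, O) = -6 - 1 = -7)
Q(J) = -7*J²
o = 35/3 (o = ((-10 + (26 - 7)) + 26)/3 = ((-10 + 19) + 26)/3 = (9 + 26)/3 = (⅓)*35 = 35/3 ≈ 11.667)
o*(-92) + Q(-8) = (35/3)*(-92) - 7*(-8)² = -3220/3 - 7*64 = -3220/3 - 448 = -4564/3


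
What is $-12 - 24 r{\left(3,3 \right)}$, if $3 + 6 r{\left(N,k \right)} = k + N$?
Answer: $-24$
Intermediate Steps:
$r{\left(N,k \right)} = - \frac{1}{2} + \frac{N}{6} + \frac{k}{6}$ ($r{\left(N,k \right)} = - \frac{1}{2} + \frac{k + N}{6} = - \frac{1}{2} + \frac{N + k}{6} = - \frac{1}{2} + \left(\frac{N}{6} + \frac{k}{6}\right) = - \frac{1}{2} + \frac{N}{6} + \frac{k}{6}$)
$-12 - 24 r{\left(3,3 \right)} = -12 - 24 \left(- \frac{1}{2} + \frac{1}{6} \cdot 3 + \frac{1}{6} \cdot 3\right) = -12 - 24 \left(- \frac{1}{2} + \frac{1}{2} + \frac{1}{2}\right) = -12 - 12 = -24$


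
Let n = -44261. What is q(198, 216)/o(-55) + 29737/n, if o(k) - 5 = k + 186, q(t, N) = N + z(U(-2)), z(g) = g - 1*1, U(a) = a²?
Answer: 5648927/6019496 ≈ 0.93844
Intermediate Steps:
z(g) = -1 + g (z(g) = g - 1 = -1 + g)
q(t, N) = 3 + N (q(t, N) = N + (-1 + (-2)²) = N + (-1 + 4) = N + 3 = 3 + N)
o(k) = 191 + k (o(k) = 5 + (k + 186) = 5 + (186 + k) = 191 + k)
q(198, 216)/o(-55) + 29737/n = (3 + 216)/(191 - 55) + 29737/(-44261) = 219/136 + 29737*(-1/44261) = 219*(1/136) - 29737/44261 = 219/136 - 29737/44261 = 5648927/6019496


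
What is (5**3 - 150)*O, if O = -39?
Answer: 975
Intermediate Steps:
(5**3 - 150)*O = (5**3 - 150)*(-39) = (125 - 150)*(-39) = -25*(-39) = 975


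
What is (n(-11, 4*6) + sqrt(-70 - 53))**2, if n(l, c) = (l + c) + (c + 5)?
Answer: (42 + I*sqrt(123))**2 ≈ 1641.0 + 931.61*I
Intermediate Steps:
n(l, c) = 5 + l + 2*c (n(l, c) = (c + l) + (5 + c) = 5 + l + 2*c)
(n(-11, 4*6) + sqrt(-70 - 53))**2 = ((5 - 11 + 2*(4*6)) + sqrt(-70 - 53))**2 = ((5 - 11 + 2*24) + sqrt(-123))**2 = ((5 - 11 + 48) + I*sqrt(123))**2 = (42 + I*sqrt(123))**2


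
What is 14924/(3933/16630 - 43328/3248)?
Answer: -50381782360/44235641 ≈ -1138.9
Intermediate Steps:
14924/(3933/16630 - 43328/3248) = 14924/(3933*(1/16630) - 43328*1/3248) = 14924/(3933/16630 - 2708/203) = 14924/(-44235641/3375890) = 14924*(-3375890/44235641) = -50381782360/44235641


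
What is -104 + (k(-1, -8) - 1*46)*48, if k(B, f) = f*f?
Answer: 760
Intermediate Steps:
k(B, f) = f²
-104 + (k(-1, -8) - 1*46)*48 = -104 + ((-8)² - 1*46)*48 = -104 + (64 - 46)*48 = -104 + 18*48 = -104 + 864 = 760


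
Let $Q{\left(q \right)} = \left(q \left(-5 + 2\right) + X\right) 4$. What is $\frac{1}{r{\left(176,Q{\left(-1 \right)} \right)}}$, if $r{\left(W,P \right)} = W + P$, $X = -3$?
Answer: $\frac{1}{176} \approx 0.0056818$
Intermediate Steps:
$Q{\left(q \right)} = -12 - 12 q$ ($Q{\left(q \right)} = \left(q \left(-5 + 2\right) - 3\right) 4 = \left(q \left(-3\right) - 3\right) 4 = \left(- 3 q - 3\right) 4 = \left(-3 - 3 q\right) 4 = -12 - 12 q$)
$r{\left(W,P \right)} = P + W$
$\frac{1}{r{\left(176,Q{\left(-1 \right)} \right)}} = \frac{1}{\left(-12 - -12\right) + 176} = \frac{1}{\left(-12 + 12\right) + 176} = \frac{1}{0 + 176} = \frac{1}{176}$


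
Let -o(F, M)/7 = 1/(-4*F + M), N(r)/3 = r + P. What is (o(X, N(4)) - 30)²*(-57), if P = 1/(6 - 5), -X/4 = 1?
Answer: -50044233/961 ≈ -52075.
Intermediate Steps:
X = -4 (X = -4*1 = -4)
P = 1 (P = 1/1 = 1)
N(r) = 3 + 3*r (N(r) = 3*(r + 1) = 3*(1 + r) = 3 + 3*r)
o(F, M) = -7/(M - 4*F) (o(F, M) = -7/(-4*F + M) = -7/(M - 4*F))
(o(X, N(4)) - 30)²*(-57) = (7/(-(3 + 3*4) + 4*(-4)) - 30)²*(-57) = (7/(-(3 + 12) - 16) - 30)²*(-57) = (7/(-1*15 - 16) - 30)²*(-57) = (7/(-15 - 16) - 30)²*(-57) = (7/(-31) - 30)²*(-57) = (7*(-1/31) - 30)²*(-57) = (-7/31 - 30)²*(-57) = (-937/31)²*(-57) = (877969/961)*(-57) = -50044233/961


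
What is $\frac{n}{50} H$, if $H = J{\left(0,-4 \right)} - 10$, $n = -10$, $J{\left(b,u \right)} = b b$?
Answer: $2$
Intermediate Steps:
$J{\left(b,u \right)} = b^{2}$
$H = -10$ ($H = 0^{2} - 10 = 0 - 10 = -10$)
$\frac{n}{50} H = - \frac{10}{50} \left(-10\right) = \left(-10\right) \frac{1}{50} \left(-10\right) = \left(- \frac{1}{5}\right) \left(-10\right) = 2$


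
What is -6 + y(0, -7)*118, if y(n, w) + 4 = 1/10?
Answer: -2331/5 ≈ -466.20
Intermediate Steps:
y(n, w) = -39/10 (y(n, w) = -4 + 1/10 = -4 + ⅒ = -39/10)
-6 + y(0, -7)*118 = -6 - 39/10*118 = -6 - 2301/5 = -2331/5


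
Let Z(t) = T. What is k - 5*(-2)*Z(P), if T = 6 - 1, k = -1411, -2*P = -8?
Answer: -1361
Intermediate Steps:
P = 4 (P = -1/2*(-8) = 4)
T = 5
Z(t) = 5
k - 5*(-2)*Z(P) = -1411 - 5*(-2)*5 = -1411 - (-10)*5 = -1411 - 1*(-50) = -1411 + 50 = -1361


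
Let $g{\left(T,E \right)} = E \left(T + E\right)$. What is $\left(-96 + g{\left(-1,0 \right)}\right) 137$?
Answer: $-13152$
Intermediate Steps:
$g{\left(T,E \right)} = E \left(E + T\right)$
$\left(-96 + g{\left(-1,0 \right)}\right) 137 = \left(-96 + 0 \left(0 - 1\right)\right) 137 = \left(-96 + 0 \left(-1\right)\right) 137 = \left(-96 + 0\right) 137 = \left(-96\right) 137 = -13152$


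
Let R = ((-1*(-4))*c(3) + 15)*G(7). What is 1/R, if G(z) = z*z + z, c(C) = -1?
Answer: 1/616 ≈ 0.0016234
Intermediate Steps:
G(z) = z + z² (G(z) = z² + z = z + z²)
R = 616 (R = (-1*(-4)*(-1) + 15)*(7*(1 + 7)) = (4*(-1) + 15)*(7*8) = (-4 + 15)*56 = 11*56 = 616)
1/R = 1/616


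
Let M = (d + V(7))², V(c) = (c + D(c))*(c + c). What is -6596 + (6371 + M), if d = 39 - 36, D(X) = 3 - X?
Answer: 1800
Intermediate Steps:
V(c) = 6*c (V(c) = (c + (3 - c))*(c + c) = 3*(2*c) = 6*c)
d = 3
M = 2025 (M = (3 + 6*7)² = (3 + 42)² = 45² = 2025)
-6596 + (6371 + M) = -6596 + (6371 + 2025) = -6596 + 8396 = 1800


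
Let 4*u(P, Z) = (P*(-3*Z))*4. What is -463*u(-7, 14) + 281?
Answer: -135841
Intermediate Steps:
u(P, Z) = -3*P*Z (u(P, Z) = ((P*(-3*Z))*4)/4 = (-3*P*Z*4)/4 = (-12*P*Z)/4 = -3*P*Z)
-463*u(-7, 14) + 281 = -(-1389)*(-7)*14 + 281 = -463*294 + 281 = -136122 + 281 = -135841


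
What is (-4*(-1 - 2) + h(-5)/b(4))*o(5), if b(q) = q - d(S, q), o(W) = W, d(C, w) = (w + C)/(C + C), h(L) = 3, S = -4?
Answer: 255/4 ≈ 63.750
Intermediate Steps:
d(C, w) = (C + w)/(2*C) (d(C, w) = (C + w)/((2*C)) = (C + w)*(1/(2*C)) = (C + w)/(2*C))
b(q) = -½ + 9*q/8 (b(q) = q - (-4 + q)/(2*(-4)) = q - (-1)*(-4 + q)/(2*4) = q - (½ - q/8) = q + (-½ + q/8) = -½ + 9*q/8)
(-4*(-1 - 2) + h(-5)/b(4))*o(5) = (-4*(-1 - 2) + 3/(-½ + (9/8)*4))*5 = (-4*(-3) + 3/(-½ + 9/2))*5 = (12 + 3/4)*5 = (12 + 3*(¼))*5 = (12 + ¾)*5 = (51/4)*5 = 255/4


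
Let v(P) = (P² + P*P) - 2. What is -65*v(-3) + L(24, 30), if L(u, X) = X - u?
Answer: -1034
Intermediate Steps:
v(P) = -2 + 2*P² (v(P) = (P² + P²) - 2 = 2*P² - 2 = -2 + 2*P²)
-65*v(-3) + L(24, 30) = -65*(-2 + 2*(-3)²) + (30 - 1*24) = -65*(-2 + 2*9) + (30 - 24) = -65*(-2 + 18) + 6 = -65*16 + 6 = -1040 + 6 = -1034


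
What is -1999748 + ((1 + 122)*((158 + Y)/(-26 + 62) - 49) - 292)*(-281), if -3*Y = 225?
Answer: -3645551/12 ≈ -3.0380e+5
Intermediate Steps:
Y = -75 (Y = -⅓*225 = -75)
-1999748 + ((1 + 122)*((158 + Y)/(-26 + 62) - 49) - 292)*(-281) = -1999748 + ((1 + 122)*((158 - 75)/(-26 + 62) - 49) - 292)*(-281) = -1999748 + (123*(83/36 - 49) - 292)*(-281) = -1999748 + (123*(-1681/36) - 292)*(-281) = -1999748 + (-68921/12 - 292)*(-281) = -1999748 - 72425/12*(-281) = -1999748 + 20351425/12 = -3645551/12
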